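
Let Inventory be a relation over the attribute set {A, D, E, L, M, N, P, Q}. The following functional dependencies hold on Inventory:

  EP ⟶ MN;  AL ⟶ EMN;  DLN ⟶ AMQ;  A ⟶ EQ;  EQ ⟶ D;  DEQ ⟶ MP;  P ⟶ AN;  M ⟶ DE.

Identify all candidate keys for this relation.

AL, LP, DLN, ELQ, LMN, LMQ

Attribute L never appears on the right-hand side of any dependency, so L must belong to every candidate key.
{L}⁺ = {L}, which is not all of the schema, so we must add further attributes.
{A, L}⁺: AL→EMN adds E, M, N; A→EQ adds Q; EQ→D adds D; DEQ→MP adds P → {A, D, E, L, M, N, P, Q}. Minimal: {L}⁺ = {L}; {A}⁺ = {A, D, E, M, N, P, Q} — none reach the full schema.
{L, P}⁺: P→AN adds A, N; AL→EMN adds E, M; A→EQ adds Q; EQ→D adds D → {A, D, E, L, M, N, P, Q}. Minimal: {P}⁺ = {A, D, E, M, N, P, Q}; {L}⁺ = {L} — none reach the full schema.
{D, L, N}⁺: DLN→AMQ adds A, M, Q; A→EQ adds E; DEQ→MP adds P → {A, D, E, L, M, N, P, Q}. Minimal: {L, N}⁺ = {L, N}; {D, N}⁺ = {D, N}; {D, L}⁺ = {D, L} — none reach the full schema.
{E, L, Q}⁺: EQ→D adds D; DEQ→MP adds M, P; P→AN adds A, N → {A, D, E, L, M, N, P, Q}. Minimal: {L, Q}⁺ = {L, Q}; {E, Q}⁺ = {A, D, E, M, N, P, Q}; {E, L}⁺ = {E, L} — none reach the full schema.
{L, M, N}⁺: M→DE adds D, E; DLN→AMQ adds A, Q; DEQ→MP adds P → {A, D, E, L, M, N, P, Q}. Minimal: {M, N}⁺ = {D, E, M, N}; {L, N}⁺ = {L, N}; {L, M}⁺ = {D, E, L, M} — none reach the full schema.
{L, M, Q}⁺: M→DE adds D, E; DEQ→MP adds P; P→AN adds A, N → {A, D, E, L, M, N, P, Q}. Minimal: {M, Q}⁺ = {A, D, E, M, N, P, Q}; {L, Q}⁺ = {L, Q}; {L, M}⁺ = {D, E, L, M} — none reach the full schema.
Any other superkey contains one of these as a subset, so there are no further candidate keys.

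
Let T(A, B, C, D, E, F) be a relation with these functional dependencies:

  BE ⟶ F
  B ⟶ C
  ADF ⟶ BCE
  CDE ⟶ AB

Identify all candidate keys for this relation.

Attribute D never appears on the right-hand side of any dependency, so D must belong to every candidate key.
{D}⁺ = {D}, which is not all of the schema, so we must add further attributes.
{A, D, F}⁺: ADF→BCE adds B, C, E → {A, B, C, D, E, F}. Minimal: {D, F}⁺ = {D, F}; {A, F}⁺ = {A, F}; {A, D}⁺ = {A, D} — none reach the full schema.
{B, D, E}⁺: BE→F adds F; B→C adds C; CDE→AB adds A → {A, B, C, D, E, F}. Minimal: {D, E}⁺ = {D, E}; {B, E}⁺ = {B, C, E, F}; {B, D}⁺ = {B, C, D} — none reach the full schema.
{C, D, E}⁺: CDE→AB adds A, B; BE→F adds F → {A, B, C, D, E, F}. Minimal: {D, E}⁺ = {D, E}; {C, E}⁺ = {C, E}; {C, D}⁺ = {C, D} — none reach the full schema.

ADF, BDE, CDE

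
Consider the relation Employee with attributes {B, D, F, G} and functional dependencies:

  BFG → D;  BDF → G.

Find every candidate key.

Attributes B, F never appear on any right-hand side, so every candidate key must contain {B, F}.
{B, F}⁺ = {B, F}, which is not all of the schema, so we must add further attributes.
{B, D, F}⁺: BDF→G adds G → {B, D, F, G}. Minimal: {D, F}⁺ = {D, F}; {B, F}⁺ = {B, F}; {B, D}⁺ = {B, D} — none reach the full schema.
{B, F, G}⁺: BFG→D adds D → {B, D, F, G}. Minimal: {F, G}⁺ = {F, G}; {B, G}⁺ = {B, G}; {B, F}⁺ = {B, F} — none reach the full schema.

{B, D, F}, {B, F, G}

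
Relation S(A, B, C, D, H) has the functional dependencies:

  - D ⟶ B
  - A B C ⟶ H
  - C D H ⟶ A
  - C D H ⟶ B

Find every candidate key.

{A, C, D}⁺: D→B adds B; ABC→H adds H → {A, B, C, D, H}.
{C, D, H}⁺: D→B adds B; CDH→A adds A → {A, B, C, D, H}.

(A, C, D), (C, D, H)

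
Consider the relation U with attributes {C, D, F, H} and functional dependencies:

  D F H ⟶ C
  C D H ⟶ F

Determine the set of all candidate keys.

{C, D, H}⁺: CDH→F adds F → {C, D, F, H}. Minimal: {D, H}⁺ = {D, H}; {C, H}⁺ = {C, H}; {C, D}⁺ = {C, D} — none reach the full schema.
{D, F, H}⁺: DFH→C adds C → {C, D, F, H}. Minimal: {F, H}⁺ = {F, H}; {D, H}⁺ = {D, H}; {D, F}⁺ = {D, F} — none reach the full schema.

CDH, DFH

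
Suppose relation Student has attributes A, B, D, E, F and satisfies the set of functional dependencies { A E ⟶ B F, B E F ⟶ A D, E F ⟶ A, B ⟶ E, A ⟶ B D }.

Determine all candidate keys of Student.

{A}⁺: A→BD adds B, D; B→E adds E; AE→BF adds F → {A, B, D, E, F}.
{B, F}⁺: B→E adds E; BEF→AD adds A, D → {A, B, D, E, F}. Minimal: {F}⁺ = {F}; {B}⁺ = {B, E} — none reach the full schema.
{E, F}⁺: EF→A adds A; A→BD adds B, D → {A, B, D, E, F}. Minimal: {F}⁺ = {F}; {E}⁺ = {E} — none reach the full schema.

(A); (B, F); (E, F)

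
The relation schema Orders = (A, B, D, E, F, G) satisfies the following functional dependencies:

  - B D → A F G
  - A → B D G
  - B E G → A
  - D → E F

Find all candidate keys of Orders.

{A}⁺: A→BDG adds B, D, G; D→EF adds E, F → {A, B, D, E, F, G}.
{B, D}⁺: BD→AFG adds A, F, G; D→EF adds E → {A, B, D, E, F, G}. Minimal: {D}⁺ = {D, E, F}; {B}⁺ = {B} — none reach the full schema.
{B, E, G}⁺: BEG→A adds A; A→BDG adds D; D→EF adds F → {A, B, D, E, F, G}. Minimal: {E, G}⁺ = {E, G}; {B, G}⁺ = {B, G}; {B, E}⁺ = {B, E} — none reach the full schema.
Any other superkey contains one of these as a subset, so there are no further candidate keys.

A, BD, BEG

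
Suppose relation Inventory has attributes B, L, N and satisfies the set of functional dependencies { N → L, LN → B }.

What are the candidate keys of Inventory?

Attribute N never appears on the right-hand side of any dependency, so N must belong to every candidate key.
{N}⁺ = {B, L, N}, which is all of the schema, so {N} is the only candidate key.

N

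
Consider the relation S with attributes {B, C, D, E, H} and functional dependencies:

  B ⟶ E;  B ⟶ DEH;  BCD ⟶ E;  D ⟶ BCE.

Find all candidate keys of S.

(B); (D)

{B}⁺: B→E adds E; B→DEH adds D, H; D→BCE adds C → {B, C, D, E, H}.
{D}⁺: D→BCE adds B, C, E; B→DEH adds H → {B, C, D, E, H}.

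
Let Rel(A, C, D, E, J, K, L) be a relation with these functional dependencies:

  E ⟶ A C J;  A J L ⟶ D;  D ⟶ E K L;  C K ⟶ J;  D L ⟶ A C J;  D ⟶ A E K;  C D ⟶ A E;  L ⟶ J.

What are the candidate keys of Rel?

{D}⁺: D→EKL adds E, K, L; DL→ACJ adds A, C, J → {A, C, D, E, J, K, L}.
{A, L}⁺: L→J adds J; AJL→D adds D; D→EKL adds E, K; DL→ACJ adds C → {A, C, D, E, J, K, L}. Minimal: {L}⁺ = {J, L}; {A}⁺ = {A} — none reach the full schema.
{E, L}⁺: E→ACJ adds A, C, J; AJL→D adds D; D→EKL adds K → {A, C, D, E, J, K, L}. Minimal: {L}⁺ = {J, L}; {E}⁺ = {A, C, E, J} — none reach the full schema.
Any other superkey contains one of these as a subset, so there are no further candidate keys.

{D}, {A, L}, {E, L}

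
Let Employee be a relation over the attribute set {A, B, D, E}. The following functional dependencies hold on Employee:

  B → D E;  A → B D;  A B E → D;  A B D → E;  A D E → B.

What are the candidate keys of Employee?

Attribute A never appears on the right-hand side of any dependency, so A must belong to every candidate key.
{A}⁺ = {A, B, D, E}, which is all of the schema, so {A} is the only candidate key.

A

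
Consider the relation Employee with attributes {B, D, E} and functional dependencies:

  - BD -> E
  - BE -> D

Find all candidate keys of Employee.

{B, D}; {B, E}

Attribute B never appears on the right-hand side of any dependency, so B must belong to every candidate key.
{B}⁺ = {B}, which is not all of the schema, so we must add further attributes.
{B, D}⁺: BD→E adds E → {B, D, E}. Minimal: {D}⁺ = {D}; {B}⁺ = {B} — none reach the full schema.
{B, E}⁺: BE→D adds D → {B, D, E}. Minimal: {E}⁺ = {E}; {B}⁺ = {B} — none reach the full schema.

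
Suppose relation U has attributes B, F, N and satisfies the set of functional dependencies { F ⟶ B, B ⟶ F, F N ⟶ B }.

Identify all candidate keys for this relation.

{B, N}, {F, N}

Attribute N never appears on the right-hand side of any dependency, so N must belong to every candidate key.
{N}⁺ = {N}, which is not all of the schema, so we must add further attributes.
{B, N}⁺: B→F adds F → {B, F, N}.
{F, N}⁺: F→B adds B → {B, F, N}.
Any other superkey contains one of these as a subset, so there are no further candidate keys.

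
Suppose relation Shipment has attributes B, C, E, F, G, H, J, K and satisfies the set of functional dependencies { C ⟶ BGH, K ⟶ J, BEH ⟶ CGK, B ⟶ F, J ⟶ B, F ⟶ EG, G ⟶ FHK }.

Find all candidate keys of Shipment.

(B), (C), (F), (G), (J), (K)

{B}⁺: B→F adds F; F→EG adds E, G; G→FHK adds H, K; K→J adds J; BEH→CGK adds C → {B, C, E, F, G, H, J, K}.
{C}⁺: C→BGH adds B, G, H; B→F adds F; F→EG adds E; G→FHK adds K; K→J adds J → {B, C, E, F, G, H, J, K}.
{F}⁺: F→EG adds E, G; G→FHK adds H, K; K→J adds J; J→B adds B; BEH→CGK adds C → {B, C, E, F, G, H, J, K}.
{G}⁺: G→FHK adds F, H, K; K→J adds J; J→B adds B; F→EG adds E; BEH→CGK adds C → {B, C, E, F, G, H, J, K}.
{J}⁺: J→B adds B; B→F adds F; F→EG adds E, G; G→FHK adds H, K; BEH→CGK adds C → {B, C, E, F, G, H, J, K}.
{K}⁺: K→J adds J; J→B adds B; B→F adds F; F→EG adds E, G; G→FHK adds H; BEH→CGK adds C → {B, C, E, F, G, H, J, K}.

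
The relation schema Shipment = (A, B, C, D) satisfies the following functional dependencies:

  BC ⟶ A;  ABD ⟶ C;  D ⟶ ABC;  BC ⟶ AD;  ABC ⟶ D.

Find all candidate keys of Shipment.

{D}; {B, C}

{D}⁺: D→ABC adds A, B, C → {A, B, C, D}.
{B, C}⁺: BC→A adds A; BC→AD adds D → {A, B, C, D}.
Any other superkey contains one of these as a subset, so there are no further candidate keys.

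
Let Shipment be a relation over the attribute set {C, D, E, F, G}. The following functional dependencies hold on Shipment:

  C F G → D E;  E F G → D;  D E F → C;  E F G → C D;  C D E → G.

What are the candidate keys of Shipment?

{C, F, G}; {D, E, F}; {E, F, G}

Attribute F never appears on the right-hand side of any dependency, so F must belong to every candidate key.
{F}⁺ = {F}, which is not all of the schema, so we must add further attributes.
{C, F, G}⁺: CFG→DE adds D, E → {C, D, E, F, G}. Minimal: {F, G}⁺ = {F, G}; {C, G}⁺ = {C, G}; {C, F}⁺ = {C, F} — none reach the full schema.
{D, E, F}⁺: DEF→C adds C; CDE→G adds G → {C, D, E, F, G}. Minimal: {E, F}⁺ = {E, F}; {D, F}⁺ = {D, F}; {D, E}⁺ = {D, E} — none reach the full schema.
{E, F, G}⁺: EFG→D adds D; DEF→C adds C → {C, D, E, F, G}. Minimal: {F, G}⁺ = {F, G}; {E, G}⁺ = {E, G}; {E, F}⁺ = {E, F} — none reach the full schema.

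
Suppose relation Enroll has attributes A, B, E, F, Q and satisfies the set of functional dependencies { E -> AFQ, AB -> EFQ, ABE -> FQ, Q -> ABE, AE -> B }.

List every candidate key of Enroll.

{E}⁺: E→AFQ adds A, F, Q; Q→ABE adds B → {A, B, E, F, Q}.
{Q}⁺: Q→ABE adds A, B, E; E→AFQ adds F → {A, B, E, F, Q}.
{A, B}⁺: AB→EFQ adds E, F, Q → {A, B, E, F, Q}. Minimal: {B}⁺ = {B}; {A}⁺ = {A} — none reach the full schema.

(E), (Q), (A, B)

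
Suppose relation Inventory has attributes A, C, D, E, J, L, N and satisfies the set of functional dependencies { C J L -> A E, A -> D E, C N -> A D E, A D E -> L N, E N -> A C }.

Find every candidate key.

(A, J), (C, J, L), (C, J, N), (E, J, N)

{A, J}⁺: A→DE adds D, E; ADE→LN adds L, N; EN→AC adds C → {A, C, D, E, J, L, N}. Minimal: {J}⁺ = {J}; {A}⁺ = {A, C, D, E, L, N} — none reach the full schema.
{C, J, L}⁺: CJL→AE adds A, E; A→DE adds D; ADE→LN adds N → {A, C, D, E, J, L, N}. Minimal: {J, L}⁺ = {J, L}; {C, L}⁺ = {C, L}; {C, J}⁺ = {C, J} — none reach the full schema.
{C, J, N}⁺: CN→ADE adds A, D, E; ADE→LN adds L → {A, C, D, E, J, L, N}. Minimal: {J, N}⁺ = {J, N}; {C, N}⁺ = {A, C, D, E, L, N}; {C, J}⁺ = {C, J} — none reach the full schema.
{E, J, N}⁺: EN→AC adds A, C; A→DE adds D; ADE→LN adds L → {A, C, D, E, J, L, N}. Minimal: {J, N}⁺ = {J, N}; {E, N}⁺ = {A, C, D, E, L, N}; {E, J}⁺ = {E, J} — none reach the full schema.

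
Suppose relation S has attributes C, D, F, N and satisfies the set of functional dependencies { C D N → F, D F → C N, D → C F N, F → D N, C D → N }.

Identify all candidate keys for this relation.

{D}⁺: D→CFN adds C, F, N → {C, D, F, N}.
{F}⁺: F→DN adds D, N; DF→CN adds C → {C, D, F, N}.
Any other superkey contains one of these as a subset, so there are no further candidate keys.

{D}; {F}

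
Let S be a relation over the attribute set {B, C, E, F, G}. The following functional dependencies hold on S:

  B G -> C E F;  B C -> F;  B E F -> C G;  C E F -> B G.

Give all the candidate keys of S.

(B, G), (B, C, E), (B, E, F), (C, E, F)

{B, G}⁺: BG→CEF adds C, E, F → {B, C, E, F, G}. Minimal: {G}⁺ = {G}; {B}⁺ = {B} — none reach the full schema.
{B, C, E}⁺: BC→F adds F; BEF→CG adds G → {B, C, E, F, G}. Minimal: {C, E}⁺ = {C, E}; {B, E}⁺ = {B, E}; {B, C}⁺ = {B, C, F} — none reach the full schema.
{B, E, F}⁺: BEF→CG adds C, G → {B, C, E, F, G}. Minimal: {E, F}⁺ = {E, F}; {B, F}⁺ = {B, F}; {B, E}⁺ = {B, E} — none reach the full schema.
{C, E, F}⁺: CEF→BG adds B, G → {B, C, E, F, G}. Minimal: {E, F}⁺ = {E, F}; {C, F}⁺ = {C, F}; {C, E}⁺ = {C, E} — none reach the full schema.
Any other superkey contains one of these as a subset, so there are no further candidate keys.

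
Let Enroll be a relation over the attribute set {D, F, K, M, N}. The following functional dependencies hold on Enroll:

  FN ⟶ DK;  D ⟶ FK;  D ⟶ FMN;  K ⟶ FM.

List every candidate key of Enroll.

D, FN, KN

{D}⁺: D→FK adds F, K; D→FMN adds M, N → {D, F, K, M, N}.
{F, N}⁺: FN→DK adds D, K; D→FMN adds M → {D, F, K, M, N}. Minimal: {N}⁺ = {N}; {F}⁺ = {F} — none reach the full schema.
{K, N}⁺: K→FM adds F, M; FN→DK adds D → {D, F, K, M, N}. Minimal: {N}⁺ = {N}; {K}⁺ = {F, K, M} — none reach the full schema.
Any other superkey contains one of these as a subset, so there are no further candidate keys.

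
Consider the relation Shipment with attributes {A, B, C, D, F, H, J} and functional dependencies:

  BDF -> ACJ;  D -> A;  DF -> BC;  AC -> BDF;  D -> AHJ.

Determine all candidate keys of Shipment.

{A, C}⁺: AC→BDF adds B, D, F; D→AHJ adds H, J → {A, B, C, D, F, H, J}. Minimal: {C}⁺ = {C}; {A}⁺ = {A} — none reach the full schema.
{C, D}⁺: D→A adds A; AC→BDF adds B, F; D→AHJ adds H, J → {A, B, C, D, F, H, J}. Minimal: {D}⁺ = {A, D, H, J}; {C}⁺ = {C} — none reach the full schema.
{D, F}⁺: D→A adds A; DF→BC adds B, C; D→AHJ adds H, J → {A, B, C, D, F, H, J}. Minimal: {F}⁺ = {F}; {D}⁺ = {A, D, H, J} — none reach the full schema.
Any other superkey contains one of these as a subset, so there are no further candidate keys.

{A, C}, {C, D}, {D, F}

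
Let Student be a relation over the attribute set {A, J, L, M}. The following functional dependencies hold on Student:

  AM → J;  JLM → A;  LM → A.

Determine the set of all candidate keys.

(L, M)

Attributes L, M never appear on any right-hand side, so every candidate key must contain {L, M}.
{L, M}⁺ = {A, J, L, M}, which is all of the schema, so {L, M} is the only candidate key.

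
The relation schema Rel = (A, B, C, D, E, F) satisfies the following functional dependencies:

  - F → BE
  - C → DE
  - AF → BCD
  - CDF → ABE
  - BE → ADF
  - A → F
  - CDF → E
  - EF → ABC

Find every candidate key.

{A}⁺: A→F adds F; F→BE adds B, E; AF→BCD adds C, D → {A, B, C, D, E, F}.
{F}⁺: F→BE adds B, E; BE→ADF adds A, D; EF→ABC adds C → {A, B, C, D, E, F}.
{B, C}⁺: C→DE adds D, E; BE→ADF adds A, F → {A, B, C, D, E, F}.
{B, E}⁺: BE→ADF adds A, D, F; EF→ABC adds C → {A, B, C, D, E, F}.

{A}; {F}; {B, C}; {B, E}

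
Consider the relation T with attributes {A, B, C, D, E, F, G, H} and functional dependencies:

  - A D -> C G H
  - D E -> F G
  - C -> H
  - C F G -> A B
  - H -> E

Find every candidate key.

Attribute D never appears on the right-hand side of any dependency, so D must belong to every candidate key.
{D}⁺ = {D}, which is not all of the schema, so we must add further attributes.
{A, D}⁺: AD→CGH adds C, G, H; H→E adds E; DE→FG adds F; CFG→AB adds B → {A, B, C, D, E, F, G, H}. Minimal: {D}⁺ = {D}; {A}⁺ = {A} — none reach the full schema.
{C, D}⁺: C→H adds H; H→E adds E; DE→FG adds F, G; CFG→AB adds A, B → {A, B, C, D, E, F, G, H}. Minimal: {D}⁺ = {D}; {C}⁺ = {C, E, H} — none reach the full schema.

(A, D); (C, D)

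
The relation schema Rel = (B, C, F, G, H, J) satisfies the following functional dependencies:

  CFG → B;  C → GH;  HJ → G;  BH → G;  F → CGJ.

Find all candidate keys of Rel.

Attribute F never appears on the right-hand side of any dependency, so F must belong to every candidate key.
{F}⁺ = {B, C, F, G, H, J}, which is all of the schema, so {F} is the only candidate key.

{F}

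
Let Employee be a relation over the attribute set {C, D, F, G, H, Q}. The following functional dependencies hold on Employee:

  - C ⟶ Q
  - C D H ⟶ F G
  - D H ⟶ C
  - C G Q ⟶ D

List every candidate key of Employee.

Attribute H never appears on the right-hand side of any dependency, so H must belong to every candidate key.
{H}⁺ = {H}, which is not all of the schema, so we must add further attributes.
{D, H}⁺: DH→C adds C; C→Q adds Q; CDH→FG adds F, G → {C, D, F, G, H, Q}. Minimal: {H}⁺ = {H}; {D}⁺ = {D} — none reach the full schema.
{C, G, H}⁺: C→Q adds Q; CGQ→D adds D; CDH→FG adds F → {C, D, F, G, H, Q}. Minimal: {G, H}⁺ = {G, H}; {C, H}⁺ = {C, H, Q}; {C, G}⁺ = {C, D, G, Q} — none reach the full schema.
Any other superkey contains one of these as a subset, so there are no further candidate keys.

(D, H), (C, G, H)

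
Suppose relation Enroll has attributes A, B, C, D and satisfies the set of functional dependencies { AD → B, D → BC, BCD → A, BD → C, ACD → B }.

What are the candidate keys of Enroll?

(D)

Attribute D never appears on the right-hand side of any dependency, so D must belong to every candidate key.
{D}⁺ = {A, B, C, D}, which is all of the schema, so {D} is the only candidate key.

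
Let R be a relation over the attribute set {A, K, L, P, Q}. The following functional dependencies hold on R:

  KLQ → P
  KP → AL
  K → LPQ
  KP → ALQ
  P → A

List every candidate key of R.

(K)

{K}⁺: K→LPQ adds L, P, Q; KP→ALQ adds A → {A, K, L, P, Q}.
No other minimal superkey exists.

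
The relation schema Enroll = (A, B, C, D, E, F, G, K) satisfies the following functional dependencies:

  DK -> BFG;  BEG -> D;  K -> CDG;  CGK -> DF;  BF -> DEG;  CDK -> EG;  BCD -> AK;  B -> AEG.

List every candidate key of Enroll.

{K}⁺: K→CDG adds C, D, G; CGK→DF adds F; CDK→EG adds E; DK→BFG adds B; BCD→AK adds A → {A, B, C, D, E, F, G, K}.
{B, C}⁺: B→AEG adds A, E, G; BEG→D adds D; BCD→AK adds K; DK→BFG adds F → {A, B, C, D, E, F, G, K}.
Any other superkey contains one of these as a subset, so there are no further candidate keys.

{K}, {B, C}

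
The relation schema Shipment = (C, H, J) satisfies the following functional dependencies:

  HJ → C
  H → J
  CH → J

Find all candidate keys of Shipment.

Attribute H never appears on the right-hand side of any dependency, so H must belong to every candidate key.
{H}⁺ = {C, H, J}, which is all of the schema, so {H} is the only candidate key.

H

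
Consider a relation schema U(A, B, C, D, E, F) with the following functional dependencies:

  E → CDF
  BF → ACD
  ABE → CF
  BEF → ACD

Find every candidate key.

BE

Attributes B, E never appear on any right-hand side, so every candidate key must contain {B, E}.
{B, E}⁺ = {A, B, C, D, E, F}, which is all of the schema, so {B, E} is the only candidate key.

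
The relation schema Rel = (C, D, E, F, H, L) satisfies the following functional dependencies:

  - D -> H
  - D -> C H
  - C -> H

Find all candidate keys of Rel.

{D, E, F, L}⁺: D→H adds H; D→CH adds C → {C, D, E, F, H, L}. Minimal: {E, F, L}⁺ = {E, F, L}; {D, F, L}⁺ = {C, D, F, H, L}; {D, E, L}⁺ = {C, D, E, H, L}; … — none reach the full schema.
No other minimal superkey exists.

{D, E, F, L}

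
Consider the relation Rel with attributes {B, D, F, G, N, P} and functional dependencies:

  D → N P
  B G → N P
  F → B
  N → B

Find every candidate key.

Attributes D, F, G never appear on any right-hand side, so every candidate key must contain {D, F, G}.
{D, F, G}⁺ = {B, D, F, G, N, P}, which is all of the schema, so {D, F, G} is the only candidate key.

{D, F, G}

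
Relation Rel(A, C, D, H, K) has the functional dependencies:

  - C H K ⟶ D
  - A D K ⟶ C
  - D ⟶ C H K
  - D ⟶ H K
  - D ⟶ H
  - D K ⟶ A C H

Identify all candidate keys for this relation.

D, CHK

{D}⁺: D→CHK adds C, H, K; DK→ACH adds A → {A, C, D, H, K}.
{C, H, K}⁺: CHK→D adds D; DK→ACH adds A → {A, C, D, H, K}. Minimal: {H, K}⁺ = {H, K}; {C, K}⁺ = {C, K}; {C, H}⁺ = {C, H} — none reach the full schema.
Any other superkey contains one of these as a subset, so there are no further candidate keys.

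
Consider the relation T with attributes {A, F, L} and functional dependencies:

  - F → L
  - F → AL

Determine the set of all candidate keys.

F

{F}⁺: F→L adds L; F→AL adds A → {A, F, L}.
No other minimal superkey exists.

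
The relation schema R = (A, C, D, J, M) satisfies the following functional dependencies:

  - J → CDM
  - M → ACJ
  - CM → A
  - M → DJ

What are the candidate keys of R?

(J); (M)

{J}⁺: J→CDM adds C, D, M; M→ACJ adds A → {A, C, D, J, M}.
{M}⁺: M→ACJ adds A, C, J; M→DJ adds D → {A, C, D, J, M}.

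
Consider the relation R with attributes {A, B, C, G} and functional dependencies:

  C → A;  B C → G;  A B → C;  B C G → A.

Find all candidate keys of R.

{A, B}⁺: AB→C adds C; BC→G adds G → {A, B, C, G}.
{B, C}⁺: C→A adds A; BC→G adds G → {A, B, C, G}.

{A, B}; {B, C}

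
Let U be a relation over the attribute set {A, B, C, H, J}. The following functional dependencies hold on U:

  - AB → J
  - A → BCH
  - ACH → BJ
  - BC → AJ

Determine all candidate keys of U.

A, BC

{A}⁺: A→BCH adds B, C, H; ACH→BJ adds J → {A, B, C, H, J}.
{B, C}⁺: BC→AJ adds A, J; A→BCH adds H → {A, B, C, H, J}. Minimal: {C}⁺ = {C}; {B}⁺ = {B} — none reach the full schema.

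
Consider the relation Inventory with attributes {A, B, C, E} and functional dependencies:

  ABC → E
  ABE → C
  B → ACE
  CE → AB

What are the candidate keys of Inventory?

{B}⁺: B→ACE adds A, C, E → {A, B, C, E}.
{C, E}⁺: CE→AB adds A, B → {A, B, C, E}. Minimal: {E}⁺ = {E}; {C}⁺ = {C} — none reach the full schema.

{B}, {C, E}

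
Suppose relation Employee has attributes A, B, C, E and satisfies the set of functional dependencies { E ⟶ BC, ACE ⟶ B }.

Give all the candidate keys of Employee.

{A, E}

{A, E}⁺: E→BC adds B, C → {A, B, C, E}. Minimal: {E}⁺ = {B, C, E}; {A}⁺ = {A} — none reach the full schema.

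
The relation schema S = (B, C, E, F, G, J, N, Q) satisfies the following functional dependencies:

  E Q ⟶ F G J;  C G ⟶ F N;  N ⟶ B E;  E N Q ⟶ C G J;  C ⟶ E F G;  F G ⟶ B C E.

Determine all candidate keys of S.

(C, Q); (E, Q); (N, Q); (F, G, Q)

{C, Q}⁺: C→EFG adds E, F, G; FG→BCE adds B; EQ→FGJ adds J; CG→FN adds N → {B, C, E, F, G, J, N, Q}. Minimal: {Q}⁺ = {Q}; {C}⁺ = {B, C, E, F, G, N} — none reach the full schema.
{E, Q}⁺: EQ→FGJ adds F, G, J; FG→BCE adds B, C; CG→FN adds N → {B, C, E, F, G, J, N, Q}. Minimal: {Q}⁺ = {Q}; {E}⁺ = {E} — none reach the full schema.
{N, Q}⁺: N→BE adds B, E; ENQ→CGJ adds C, G, J; C→EFG adds F → {B, C, E, F, G, J, N, Q}. Minimal: {Q}⁺ = {Q}; {N}⁺ = {B, E, N} — none reach the full schema.
{F, G, Q}⁺: FG→BCE adds B, C, E; EQ→FGJ adds J; CG→FN adds N → {B, C, E, F, G, J, N, Q}. Minimal: {G, Q}⁺ = {G, Q}; {F, Q}⁺ = {F, Q}; {F, G}⁺ = {B, C, E, F, G, N} — none reach the full schema.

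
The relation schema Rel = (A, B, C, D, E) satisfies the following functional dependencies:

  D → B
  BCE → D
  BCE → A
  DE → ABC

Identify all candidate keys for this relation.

Attribute E never appears on the right-hand side of any dependency, so E must belong to every candidate key.
{E}⁺ = {E}, which is not all of the schema, so we must add further attributes.
{D, E}⁺: D→B adds B; DE→ABC adds A, C → {A, B, C, D, E}. Minimal: {E}⁺ = {E}; {D}⁺ = {B, D} — none reach the full schema.
{B, C, E}⁺: BCE→D adds D; BCE→A adds A → {A, B, C, D, E}. Minimal: {C, E}⁺ = {C, E}; {B, E}⁺ = {B, E}; {B, C}⁺ = {B, C} — none reach the full schema.

DE; BCE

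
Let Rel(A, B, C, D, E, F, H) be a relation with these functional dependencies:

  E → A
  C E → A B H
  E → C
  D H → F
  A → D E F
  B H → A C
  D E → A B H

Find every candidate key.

{A}⁺: A→DEF adds D, E, F; DE→ABH adds B, H; E→C adds C → {A, B, C, D, E, F, H}.
{E}⁺: E→A adds A; E→C adds C; A→DEF adds D, F; DE→ABH adds B, H → {A, B, C, D, E, F, H}.
{B, H}⁺: BH→AC adds A, C; A→DEF adds D, E, F → {A, B, C, D, E, F, H}. Minimal: {H}⁺ = {H}; {B}⁺ = {B} — none reach the full schema.

{A}; {E}; {B, H}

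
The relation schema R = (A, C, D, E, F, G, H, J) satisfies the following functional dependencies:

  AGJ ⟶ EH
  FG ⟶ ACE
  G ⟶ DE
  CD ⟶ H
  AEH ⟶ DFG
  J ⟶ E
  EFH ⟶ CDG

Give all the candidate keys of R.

AGJ, AHJ, FGJ, FHJ, ACDJ, CDFJ

Attribute J never appears on the right-hand side of any dependency, so J must belong to every candidate key.
{J}⁺ = {E, J}, which is not all of the schema, so we must add further attributes.
{A, G, J}⁺: AGJ→EH adds E, H; G→DE adds D; AEH→DFG adds F; EFH→CDG adds C → {A, C, D, E, F, G, H, J}.
{A, H, J}⁺: J→E adds E; AEH→DFG adds D, F, G; EFH→CDG adds C → {A, C, D, E, F, G, H, J}.
{F, G, J}⁺: FG→ACE adds A, C, E; G→DE adds D; CD→H adds H → {A, C, D, E, F, G, H, J}.
{F, H, J}⁺: J→E adds E; EFH→CDG adds C, D, G; FG→ACE adds A → {A, C, D, E, F, G, H, J}.
{A, C, D, J}⁺: CD→H adds H; J→E adds E; AEH→DFG adds F, G → {A, C, D, E, F, G, H, J}.
{C, D, F, J}⁺: CD→H adds H; J→E adds E; EFH→CDG adds G; FG→ACE adds A → {A, C, D, E, F, G, H, J}.
Any other superkey contains one of these as a subset, so there are no further candidate keys.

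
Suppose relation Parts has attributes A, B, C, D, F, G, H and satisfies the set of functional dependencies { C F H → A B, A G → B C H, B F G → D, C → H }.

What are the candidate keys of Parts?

AFG; CFG

Attributes F, G never appear on any right-hand side, so every candidate key must contain {F, G}.
{F, G}⁺ = {F, G}, which is not all of the schema, so we must add further attributes.
{A, F, G}⁺: AG→BCH adds B, C, H; BFG→D adds D → {A, B, C, D, F, G, H}.
{C, F, G}⁺: C→H adds H; CFH→AB adds A, B; BFG→D adds D → {A, B, C, D, F, G, H}.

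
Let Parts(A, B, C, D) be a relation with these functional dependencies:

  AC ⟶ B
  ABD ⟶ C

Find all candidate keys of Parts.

Attributes A, D never appear on any right-hand side, so every candidate key must contain {A, D}.
{A, D}⁺ = {A, D}, which is not all of the schema, so we must add further attributes.
{A, B, D}⁺: ABD→C adds C → {A, B, C, D}. Minimal: {B, D}⁺ = {B, D}; {A, D}⁺ = {A, D}; {A, B}⁺ = {A, B} — none reach the full schema.
{A, C, D}⁺: AC→B adds B → {A, B, C, D}. Minimal: {C, D}⁺ = {C, D}; {A, D}⁺ = {A, D}; {A, C}⁺ = {A, B, C} — none reach the full schema.

{A, B, D}, {A, C, D}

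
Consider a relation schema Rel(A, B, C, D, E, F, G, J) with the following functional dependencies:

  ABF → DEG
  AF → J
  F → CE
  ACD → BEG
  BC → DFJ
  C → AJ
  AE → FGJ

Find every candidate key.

{B, C}, {B, F}, {C, D}, {D, F}, {A, B, E}, {A, D, E}

{B, C}⁺: BC→DFJ adds D, F, J; C→AJ adds A; ABF→DEG adds E, G → {A, B, C, D, E, F, G, J}. Minimal: {C}⁺ = {A, C, J}; {B}⁺ = {B} — none reach the full schema.
{B, F}⁺: F→CE adds C, E; BC→DFJ adds D, J; C→AJ adds A; AE→FGJ adds G → {A, B, C, D, E, F, G, J}. Minimal: {F}⁺ = {A, C, E, F, G, J}; {B}⁺ = {B} — none reach the full schema.
{C, D}⁺: C→AJ adds A, J; ACD→BEG adds B, E, G; BC→DFJ adds F → {A, B, C, D, E, F, G, J}. Minimal: {D}⁺ = {D}; {C}⁺ = {A, C, J} — none reach the full schema.
{D, F}⁺: F→CE adds C, E; C→AJ adds A, J; AE→FGJ adds G; ACD→BEG adds B → {A, B, C, D, E, F, G, J}. Minimal: {F}⁺ = {A, C, E, F, G, J}; {D}⁺ = {D} — none reach the full schema.
{A, B, E}⁺: AE→FGJ adds F, G, J; ABF→DEG adds D; F→CE adds C → {A, B, C, D, E, F, G, J}. Minimal: {B, E}⁺ = {B, E}; {A, E}⁺ = {A, C, E, F, G, J}; {A, B}⁺ = {A, B} — none reach the full schema.
{A, D, E}⁺: AE→FGJ adds F, G, J; F→CE adds C; ACD→BEG adds B → {A, B, C, D, E, F, G, J}. Minimal: {D, E}⁺ = {D, E}; {A, E}⁺ = {A, C, E, F, G, J}; {A, D}⁺ = {A, D} — none reach the full schema.
Any other superkey contains one of these as a subset, so there are no further candidate keys.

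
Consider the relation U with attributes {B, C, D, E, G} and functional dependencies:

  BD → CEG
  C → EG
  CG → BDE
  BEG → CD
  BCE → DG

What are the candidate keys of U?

(C); (B, D); (B, E, G)

{C}⁺: C→EG adds E, G; CG→BDE adds B, D → {B, C, D, E, G}.
{B, D}⁺: BD→CEG adds C, E, G → {B, C, D, E, G}. Minimal: {D}⁺ = {D}; {B}⁺ = {B} — none reach the full schema.
{B, E, G}⁺: BEG→CD adds C, D → {B, C, D, E, G}. Minimal: {E, G}⁺ = {E, G}; {B, G}⁺ = {B, G}; {B, E}⁺ = {B, E} — none reach the full schema.
Any other superkey contains one of these as a subset, so there are no further candidate keys.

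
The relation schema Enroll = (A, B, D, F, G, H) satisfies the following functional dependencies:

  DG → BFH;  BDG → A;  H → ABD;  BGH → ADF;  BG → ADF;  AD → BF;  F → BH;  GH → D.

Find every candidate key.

Attribute G never appears on the right-hand side of any dependency, so G must belong to every candidate key.
{G}⁺ = {G}, which is not all of the schema, so we must add further attributes.
{B, G}⁺: BG→ADF adds A, D, F; F→BH adds H → {A, B, D, F, G, H}. Minimal: {G}⁺ = {G}; {B}⁺ = {B} — none reach the full schema.
{D, G}⁺: DG→BFH adds B, F, H; BDG→A adds A → {A, B, D, F, G, H}. Minimal: {G}⁺ = {G}; {D}⁺ = {D} — none reach the full schema.
{F, G}⁺: F→BH adds B, H; GH→D adds D; BDG→A adds A → {A, B, D, F, G, H}. Minimal: {G}⁺ = {G}; {F}⁺ = {A, B, D, F, H} — none reach the full schema.
{G, H}⁺: H→ABD adds A, B, D; BGH→ADF adds F → {A, B, D, F, G, H}. Minimal: {H}⁺ = {A, B, D, F, H}; {G}⁺ = {G} — none reach the full schema.

(B, G); (D, G); (F, G); (G, H)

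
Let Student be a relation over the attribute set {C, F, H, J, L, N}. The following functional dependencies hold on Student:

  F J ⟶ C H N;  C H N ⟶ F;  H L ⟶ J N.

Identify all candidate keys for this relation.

Attribute L never appears on the right-hand side of any dependency, so L must belong to every candidate key.
{L}⁺ = {L}, which is not all of the schema, so we must add further attributes.
{C, H, L}⁺: HL→JN adds J, N; CHN→F adds F → {C, F, H, J, L, N}. Minimal: {H, L}⁺ = {H, J, L, N}; {C, L}⁺ = {C, L}; {C, H}⁺ = {C, H} — none reach the full schema.
{F, H, L}⁺: HL→JN adds J, N; FJ→CHN adds C → {C, F, H, J, L, N}. Minimal: {H, L}⁺ = {H, J, L, N}; {F, L}⁺ = {F, L}; {F, H}⁺ = {F, H} — none reach the full schema.
{F, J, L}⁺: FJ→CHN adds C, H, N → {C, F, H, J, L, N}. Minimal: {J, L}⁺ = {J, L}; {F, L}⁺ = {F, L}; {F, J}⁺ = {C, F, H, J, N} — none reach the full schema.

(C, H, L); (F, H, L); (F, J, L)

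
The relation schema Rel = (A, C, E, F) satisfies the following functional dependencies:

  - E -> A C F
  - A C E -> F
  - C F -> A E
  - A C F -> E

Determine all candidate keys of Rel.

E, CF

{E}⁺: E→ACF adds A, C, F → {A, C, E, F}.
{C, F}⁺: CF→AE adds A, E → {A, C, E, F}.
Any other superkey contains one of these as a subset, so there are no further candidate keys.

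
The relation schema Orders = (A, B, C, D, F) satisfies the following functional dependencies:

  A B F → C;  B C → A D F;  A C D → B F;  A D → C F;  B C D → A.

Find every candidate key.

{A, D}⁺: AD→CF adds C, F; ACD→BF adds B → {A, B, C, D, F}. Minimal: {D}⁺ = {D}; {A}⁺ = {A} — none reach the full schema.
{B, C}⁺: BC→ADF adds A, D, F → {A, B, C, D, F}. Minimal: {C}⁺ = {C}; {B}⁺ = {B} — none reach the full schema.
{A, B, F}⁺: ABF→C adds C; BC→ADF adds D → {A, B, C, D, F}. Minimal: {B, F}⁺ = {B, F}; {A, F}⁺ = {A, F}; {A, B}⁺ = {A, B} — none reach the full schema.
Any other superkey contains one of these as a subset, so there are no further candidate keys.

{A, D}, {B, C}, {A, B, F}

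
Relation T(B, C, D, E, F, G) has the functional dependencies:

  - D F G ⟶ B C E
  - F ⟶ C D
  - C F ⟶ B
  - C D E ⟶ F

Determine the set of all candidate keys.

{F, G}, {C, D, E, G}

Attribute G never appears on the right-hand side of any dependency, so G must belong to every candidate key.
{G}⁺ = {G}, which is not all of the schema, so we must add further attributes.
{F, G}⁺: F→CD adds C, D; CF→B adds B; DFG→BCE adds E → {B, C, D, E, F, G}. Minimal: {G}⁺ = {G}; {F}⁺ = {B, C, D, F} — none reach the full schema.
{C, D, E, G}⁺: CDE→F adds F; DFG→BCE adds B → {B, C, D, E, F, G}. Minimal: {D, E, G}⁺ = {D, E, G}; {C, E, G}⁺ = {C, E, G}; {C, D, G}⁺ = {C, D, G}; … — none reach the full schema.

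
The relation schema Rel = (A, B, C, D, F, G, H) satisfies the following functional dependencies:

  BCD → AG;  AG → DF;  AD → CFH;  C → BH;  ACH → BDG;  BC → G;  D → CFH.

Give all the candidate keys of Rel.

D, AC, AG

{D}⁺: D→CFH adds C, F, H; C→BH adds B; BC→G adds G; BCD→AG adds A → {A, B, C, D, F, G, H}.
{A, C}⁺: C→BH adds B, H; ACH→BDG adds D, G; D→CFH adds F → {A, B, C, D, F, G, H}.
{A, G}⁺: AG→DF adds D, F; AD→CFH adds C, H; C→BH adds B → {A, B, C, D, F, G, H}.
Any other superkey contains one of these as a subset, so there are no further candidate keys.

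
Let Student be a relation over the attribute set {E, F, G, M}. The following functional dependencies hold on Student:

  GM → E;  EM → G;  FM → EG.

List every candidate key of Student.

(F, M)

{F, M}⁺: FM→EG adds E, G → {E, F, G, M}.
No other minimal superkey exists.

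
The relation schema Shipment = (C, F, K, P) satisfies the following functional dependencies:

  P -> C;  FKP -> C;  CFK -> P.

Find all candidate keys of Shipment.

Attributes F, K never appear on any right-hand side, so every candidate key must contain {F, K}.
{F, K}⁺ = {F, K}, which is not all of the schema, so we must add further attributes.
{C, F, K}⁺: CFK→P adds P → {C, F, K, P}. Minimal: {F, K}⁺ = {F, K}; {C, K}⁺ = {C, K}; {C, F}⁺ = {C, F} — none reach the full schema.
{F, K, P}⁺: P→C adds C → {C, F, K, P}. Minimal: {K, P}⁺ = {C, K, P}; {F, P}⁺ = {C, F, P}; {F, K}⁺ = {F, K} — none reach the full schema.
Any other superkey contains one of these as a subset, so there are no further candidate keys.

{C, F, K}, {F, K, P}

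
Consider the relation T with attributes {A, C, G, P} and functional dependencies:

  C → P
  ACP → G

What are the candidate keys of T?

{A, C}⁺: C→P adds P; ACP→G adds G → {A, C, G, P}. Minimal: {C}⁺ = {C, P}; {A}⁺ = {A} — none reach the full schema.
No other minimal superkey exists.

AC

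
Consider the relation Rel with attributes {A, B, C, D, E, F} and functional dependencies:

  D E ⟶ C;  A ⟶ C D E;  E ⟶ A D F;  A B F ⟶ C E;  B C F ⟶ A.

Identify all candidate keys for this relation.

Attribute B never appears on the right-hand side of any dependency, so B must belong to every candidate key.
{B}⁺ = {B}, which is not all of the schema, so we must add further attributes.
{A, B}⁺: A→CDE adds C, D, E; E→ADF adds F → {A, B, C, D, E, F}. Minimal: {B}⁺ = {B}; {A}⁺ = {A, C, D, E, F} — none reach the full schema.
{B, E}⁺: E→ADF adds A, D, F; ABF→CE adds C → {A, B, C, D, E, F}. Minimal: {E}⁺ = {A, C, D, E, F}; {B}⁺ = {B} — none reach the full schema.
{B, C, F}⁺: BCF→A adds A; A→CDE adds D, E → {A, B, C, D, E, F}. Minimal: {C, F}⁺ = {C, F}; {B, F}⁺ = {B, F}; {B, C}⁺ = {B, C} — none reach the full schema.
Any other superkey contains one of these as a subset, so there are no further candidate keys.

{A, B}, {B, E}, {B, C, F}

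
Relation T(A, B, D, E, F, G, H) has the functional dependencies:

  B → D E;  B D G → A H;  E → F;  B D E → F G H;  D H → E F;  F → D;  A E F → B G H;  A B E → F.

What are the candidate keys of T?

{B}, {A, E}, {A, D, H}, {A, F, H}

{B}⁺: B→DE adds D, E; E→F adds F; BDE→FGH adds G, H; BDG→AH adds A → {A, B, D, E, F, G, H}.
{A, E}⁺: E→F adds F; F→D adds D; AEF→BGH adds B, G, H → {A, B, D, E, F, G, H}.
{A, D, H}⁺: DH→EF adds E, F; AEF→BGH adds B, G → {A, B, D, E, F, G, H}.
{A, F, H}⁺: F→D adds D; DH→EF adds E; AEF→BGH adds B, G → {A, B, D, E, F, G, H}.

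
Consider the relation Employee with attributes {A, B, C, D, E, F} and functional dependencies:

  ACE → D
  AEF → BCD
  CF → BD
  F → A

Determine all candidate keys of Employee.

Attributes E, F never appear on any right-hand side, so every candidate key must contain {E, F}.
{E, F}⁺ = {A, B, C, D, E, F}, which is all of the schema, so {E, F} is the only candidate key.

(E, F)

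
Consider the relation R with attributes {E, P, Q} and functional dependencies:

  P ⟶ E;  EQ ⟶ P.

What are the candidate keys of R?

Attribute Q never appears on the right-hand side of any dependency, so Q must belong to every candidate key.
{Q}⁺ = {Q}, which is not all of the schema, so we must add further attributes.
{E, Q}⁺: EQ→P adds P → {E, P, Q}. Minimal: {Q}⁺ = {Q}; {E}⁺ = {E} — none reach the full schema.
{P, Q}⁺: P→E adds E → {E, P, Q}. Minimal: {Q}⁺ = {Q}; {P}⁺ = {E, P} — none reach the full schema.

EQ, PQ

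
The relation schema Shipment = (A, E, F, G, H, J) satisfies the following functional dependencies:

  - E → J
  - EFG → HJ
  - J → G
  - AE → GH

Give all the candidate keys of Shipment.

{A, E, F}⁺: E→J adds J; J→G adds G; AE→GH adds H → {A, E, F, G, H, J}. Minimal: {E, F}⁺ = {E, F, G, H, J}; {A, F}⁺ = {A, F}; {A, E}⁺ = {A, E, G, H, J} — none reach the full schema.
No other minimal superkey exists.

{A, E, F}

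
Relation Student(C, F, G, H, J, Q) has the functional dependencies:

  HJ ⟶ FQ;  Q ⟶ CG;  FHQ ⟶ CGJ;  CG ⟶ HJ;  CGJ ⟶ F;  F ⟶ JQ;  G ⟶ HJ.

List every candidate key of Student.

{F}⁺: F→JQ adds J, Q; Q→CG adds C, G; CG→HJ adds H → {C, F, G, H, J, Q}.
{G}⁺: G→HJ adds H, J; HJ→FQ adds F, Q; Q→CG adds C → {C, F, G, H, J, Q}.
{Q}⁺: Q→CG adds C, G; CG→HJ adds H, J; CGJ→F adds F → {C, F, G, H, J, Q}.
{H, J}⁺: HJ→FQ adds F, Q; Q→CG adds C, G → {C, F, G, H, J, Q}.
Any other superkey contains one of these as a subset, so there are no further candidate keys.

F, G, Q, HJ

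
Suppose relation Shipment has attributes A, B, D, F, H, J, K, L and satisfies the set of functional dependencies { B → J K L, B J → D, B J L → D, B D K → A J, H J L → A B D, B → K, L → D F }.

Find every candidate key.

Attribute H never appears on the right-hand side of any dependency, so H must belong to every candidate key.
{H}⁺ = {H}, which is not all of the schema, so we must add further attributes.
{B, H}⁺: B→JKL adds J, K, L; BJ→D adds D; BDK→AJ adds A; L→DF adds F → {A, B, D, F, H, J, K, L}.
{H, J, L}⁺: HJL→ABD adds A, B, D; B→K adds K; L→DF adds F → {A, B, D, F, H, J, K, L}.
Any other superkey contains one of these as a subset, so there are no further candidate keys.

BH, HJL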